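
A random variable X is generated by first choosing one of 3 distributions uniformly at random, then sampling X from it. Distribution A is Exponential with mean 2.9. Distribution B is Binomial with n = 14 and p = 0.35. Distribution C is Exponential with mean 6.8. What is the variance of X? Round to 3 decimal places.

21.814

Per component, A: μ=2.9, E[X²]=16.82; B: μ=4.9, E[X²]=27.195; C: μ=6.8, E[X²]=92.48.
E[X] = 0.333333·2.9 + 0.333333·4.9 + 0.333333·6.8 = 4.86667.
E[X²] = 0.333333·16.82 + 0.333333·27.195 + 0.333333·92.48 = 45.4983.
Var(X) = E[X²] − (E[X])² = 45.4983 − 23.6844 = 21.8139.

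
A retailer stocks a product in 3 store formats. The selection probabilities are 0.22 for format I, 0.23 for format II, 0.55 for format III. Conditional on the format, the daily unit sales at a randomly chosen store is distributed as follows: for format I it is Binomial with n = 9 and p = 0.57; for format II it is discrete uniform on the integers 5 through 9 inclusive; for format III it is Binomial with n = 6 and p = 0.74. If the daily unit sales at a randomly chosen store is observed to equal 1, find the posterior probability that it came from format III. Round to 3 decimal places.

0.687

Likelihoods P(X=1 | ·): I: 0.00599605; II: 0; III: 0.00527533.
Posterior ∝ prior × likelihood. Numerator for III: 0.55·0.00527533 = 0.00290143.
Normalizing constant: 0.22·0.00599605 + 0.23·0 + 0.55·0.00527533 = 0.00422056.
P(III | observation) = 0.00290143 / 0.00422056 = 0.687452.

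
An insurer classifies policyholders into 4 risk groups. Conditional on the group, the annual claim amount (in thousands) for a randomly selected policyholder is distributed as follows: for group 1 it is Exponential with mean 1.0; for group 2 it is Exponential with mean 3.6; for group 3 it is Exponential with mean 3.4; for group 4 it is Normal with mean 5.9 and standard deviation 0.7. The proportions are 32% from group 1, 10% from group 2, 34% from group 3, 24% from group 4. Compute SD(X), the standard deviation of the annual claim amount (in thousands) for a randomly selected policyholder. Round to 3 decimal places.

Per component, 1: μ=1, E[X²]=2; 2: μ=3.6, E[X²]=25.92; 3: μ=3.4, E[X²]=23.12; 4: μ=5.9, E[X²]=35.3.
E[X] = 0.32·1 + 0.1·3.6 + 0.34·3.4 + 0.24·5.9 = 3.252.
E[X²] = 0.32·2 + 0.1·25.92 + 0.34·23.12 + 0.24·35.3 = 19.5648.
Var(X) = E[X²] − (E[X])² = 19.5648 − 10.5755 = 8.9893.
SD(X) = √8.9893 = 2.99822.

2.998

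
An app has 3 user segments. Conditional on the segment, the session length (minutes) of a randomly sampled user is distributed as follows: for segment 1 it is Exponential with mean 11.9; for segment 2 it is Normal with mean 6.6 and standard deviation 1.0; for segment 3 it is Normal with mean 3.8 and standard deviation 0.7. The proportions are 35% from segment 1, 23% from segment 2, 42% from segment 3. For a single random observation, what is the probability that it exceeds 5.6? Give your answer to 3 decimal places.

0.414

Conditional on each segment, P(X > 5.6): 1: 0.624635; 2: 0.841345; 3: 0.005064.
By total probability, P(X > 5.6) = 0.35·0.624635 + 0.23·0.841345 + 0.42·0.005064 = 0.414258.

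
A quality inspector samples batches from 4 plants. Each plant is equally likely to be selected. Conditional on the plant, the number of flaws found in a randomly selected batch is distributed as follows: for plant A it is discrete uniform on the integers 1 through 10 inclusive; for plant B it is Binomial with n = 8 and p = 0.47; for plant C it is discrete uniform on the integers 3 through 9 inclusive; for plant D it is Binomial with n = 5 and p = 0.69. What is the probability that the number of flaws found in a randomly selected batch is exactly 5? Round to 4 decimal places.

0.1476

Conditional on each plant, P(X = 5): A: 0.1; B: 0.191208; C: 0.142857; D: 0.156403.
By total probability, P(X = 5) = 0.25·0.1 + 0.25·0.191208 + 0.25·0.142857 + 0.25·0.156403 = 0.147617.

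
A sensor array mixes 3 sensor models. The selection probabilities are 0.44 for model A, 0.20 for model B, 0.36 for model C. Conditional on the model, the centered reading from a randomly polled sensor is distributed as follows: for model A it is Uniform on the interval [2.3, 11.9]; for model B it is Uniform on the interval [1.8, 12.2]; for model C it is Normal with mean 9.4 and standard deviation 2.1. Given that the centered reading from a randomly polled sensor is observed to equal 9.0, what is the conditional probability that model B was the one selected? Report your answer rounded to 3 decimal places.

Likelihoods f(9.0 | ·): A: 0.104167; B: 0.0961538; C: 0.186557.
Posterior ∝ prior × likelihood. Numerator for B: 0.2·0.0961538 = 0.0192308.
Normalizing constant: 0.44·0.104167 + 0.2·0.0961538 + 0.36·0.186557 = 0.132225.
P(B | observation) = 0.0192308 / 0.132225 = 0.14544.

0.145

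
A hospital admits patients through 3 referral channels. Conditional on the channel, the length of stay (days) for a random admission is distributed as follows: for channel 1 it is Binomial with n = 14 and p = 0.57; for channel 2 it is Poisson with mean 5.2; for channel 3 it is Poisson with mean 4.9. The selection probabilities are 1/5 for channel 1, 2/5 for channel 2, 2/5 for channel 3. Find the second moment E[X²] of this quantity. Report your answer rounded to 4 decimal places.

For each component E[X²] = Var + (mean)², giving 1: 67.1118; 2: 32.24; 3: 28.91.
Overall E[X²] = 0.2·67.1118 + 0.4·32.24 + 0.4·28.91 = 37.8824.

37.8824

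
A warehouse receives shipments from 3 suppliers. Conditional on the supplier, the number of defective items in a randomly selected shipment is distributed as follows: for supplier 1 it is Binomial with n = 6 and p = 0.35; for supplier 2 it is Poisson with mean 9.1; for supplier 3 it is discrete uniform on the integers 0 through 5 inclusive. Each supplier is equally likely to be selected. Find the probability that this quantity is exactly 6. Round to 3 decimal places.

Conditional on each supplier, P(X = 6): 1: 0.00183827; 2: 0.0880716; 3: 0.
By total probability, P(X = 6) = 0.333333·0.00183827 + 0.333333·0.0880716 + 0.333333·0 = 0.02997.

0.030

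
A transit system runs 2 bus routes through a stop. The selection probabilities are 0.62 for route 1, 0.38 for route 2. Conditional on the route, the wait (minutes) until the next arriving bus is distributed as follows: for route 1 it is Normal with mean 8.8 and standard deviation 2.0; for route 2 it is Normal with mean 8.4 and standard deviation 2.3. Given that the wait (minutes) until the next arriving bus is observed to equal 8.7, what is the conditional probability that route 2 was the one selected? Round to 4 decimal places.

0.3460

Likelihoods f(8.7 | ·): 1: 0.199222; 2: 0.171984.
Posterior ∝ prior × likelihood. Numerator for 2: 0.38·0.171984 = 0.0653539.
Normalizing constant: 0.62·0.199222 + 0.38·0.171984 = 0.188872.
P(2 | observation) = 0.0653539 / 0.188872 = 0.346023.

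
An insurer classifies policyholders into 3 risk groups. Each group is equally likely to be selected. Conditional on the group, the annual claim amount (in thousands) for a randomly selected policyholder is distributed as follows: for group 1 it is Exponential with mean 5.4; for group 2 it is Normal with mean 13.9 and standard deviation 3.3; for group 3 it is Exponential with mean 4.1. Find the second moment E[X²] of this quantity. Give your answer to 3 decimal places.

For each component E[X²] = Var + (mean)², giving 1: 58.32; 2: 204.1; 3: 33.62.
Overall E[X²] = 0.333333·58.32 + 0.333333·204.1 + 0.333333·33.62 = 98.68.

98.680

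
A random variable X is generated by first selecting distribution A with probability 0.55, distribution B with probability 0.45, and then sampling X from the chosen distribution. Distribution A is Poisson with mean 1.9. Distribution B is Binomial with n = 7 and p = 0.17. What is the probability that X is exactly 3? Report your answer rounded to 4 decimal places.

0.1308

Conditional on each component, P(X = 3): A: 0.170982; B: 0.081607.
By total probability, P(X = 3) = 0.55·0.170982 + 0.45·0.081607 = 0.130763.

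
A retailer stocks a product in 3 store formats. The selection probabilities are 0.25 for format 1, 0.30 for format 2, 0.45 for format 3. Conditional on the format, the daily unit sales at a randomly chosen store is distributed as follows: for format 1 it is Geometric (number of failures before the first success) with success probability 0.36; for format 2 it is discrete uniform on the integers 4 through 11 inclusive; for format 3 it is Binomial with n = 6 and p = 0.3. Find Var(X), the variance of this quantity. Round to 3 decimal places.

Per component, 1: μ=1.77778, E[X²]=8.09877; 2: μ=7.5, E[X²]=61.5; 3: μ=1.8, E[X²]=4.5.
E[X] = 0.25·1.77778 + 0.3·7.5 + 0.45·1.8 = 3.50444.
E[X²] = 0.25·8.09877 + 0.3·61.5 + 0.45·4.5 = 22.4997.
Var(X) = E[X²] − (E[X])² = 22.4997 − 12.2811 = 10.2186.

10.219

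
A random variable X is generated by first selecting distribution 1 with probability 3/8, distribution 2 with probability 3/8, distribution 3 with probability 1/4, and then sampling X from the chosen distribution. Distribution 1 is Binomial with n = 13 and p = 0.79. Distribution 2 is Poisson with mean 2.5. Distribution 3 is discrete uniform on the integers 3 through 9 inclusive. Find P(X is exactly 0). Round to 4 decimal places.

0.0308

Conditional on each component, P(X = 0): 1: 1.54472e-09; 2: 0.082085; 3: 0.
By total probability, P(X = 0) = 0.375·1.54472e-09 + 0.375·0.082085 + 0.25·0 = 0.0307819.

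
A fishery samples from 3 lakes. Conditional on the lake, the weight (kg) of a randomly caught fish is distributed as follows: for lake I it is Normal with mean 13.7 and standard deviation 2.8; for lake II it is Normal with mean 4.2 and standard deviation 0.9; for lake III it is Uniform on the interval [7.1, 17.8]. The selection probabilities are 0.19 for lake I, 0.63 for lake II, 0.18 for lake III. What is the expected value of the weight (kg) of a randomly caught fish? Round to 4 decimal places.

Component means — I: 13.7; II: 4.2; III: 12.45.
E[X] = 0.19·13.7 + 0.63·4.2 + 0.18·12.45 = 7.49.

7.4900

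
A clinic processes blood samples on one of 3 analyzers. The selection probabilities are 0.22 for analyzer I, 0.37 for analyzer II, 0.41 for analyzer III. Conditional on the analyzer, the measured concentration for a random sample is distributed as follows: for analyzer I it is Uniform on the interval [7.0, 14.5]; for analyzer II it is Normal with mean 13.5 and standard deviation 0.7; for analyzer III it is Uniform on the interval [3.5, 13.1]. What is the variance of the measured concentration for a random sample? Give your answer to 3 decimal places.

Per component, I: μ=10.75, E[X²]=120.25; II: μ=13.5, E[X²]=182.74; III: μ=8.3, E[X²]=76.57.
E[X] = 0.22·10.75 + 0.37·13.5 + 0.41·8.3 = 10.763.
E[X²] = 0.22·120.25 + 0.37·182.74 + 0.41·76.57 = 125.463.
Var(X) = E[X²] − (E[X])² = 125.463 − 115.842 = 9.62033.

9.620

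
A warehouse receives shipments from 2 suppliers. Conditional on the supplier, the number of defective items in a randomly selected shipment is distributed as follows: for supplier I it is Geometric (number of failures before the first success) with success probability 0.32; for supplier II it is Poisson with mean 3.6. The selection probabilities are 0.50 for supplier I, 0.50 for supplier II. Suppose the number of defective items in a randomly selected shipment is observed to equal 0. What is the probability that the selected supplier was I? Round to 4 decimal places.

Likelihoods P(X=0 | ·): I: 0.32; II: 0.0273237.
Posterior ∝ prior × likelihood. Numerator for I: 0.5·0.32 = 0.16.
Normalizing constant: 0.5·0.32 + 0.5·0.0273237 = 0.173662.
P(I | observation) = 0.16 / 0.173662 = 0.921331.

0.9213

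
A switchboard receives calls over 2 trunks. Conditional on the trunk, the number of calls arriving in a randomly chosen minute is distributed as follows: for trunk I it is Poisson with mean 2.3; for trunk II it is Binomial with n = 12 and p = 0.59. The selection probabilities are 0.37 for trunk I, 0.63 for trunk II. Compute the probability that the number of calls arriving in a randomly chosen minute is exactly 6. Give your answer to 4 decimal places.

Conditional on each trunk, P(X = 6): I: 0.0206138; II: 0.185134.
By total probability, P(X = 6) = 0.37·0.0206138 + 0.63·0.185134 = 0.124262.

0.1243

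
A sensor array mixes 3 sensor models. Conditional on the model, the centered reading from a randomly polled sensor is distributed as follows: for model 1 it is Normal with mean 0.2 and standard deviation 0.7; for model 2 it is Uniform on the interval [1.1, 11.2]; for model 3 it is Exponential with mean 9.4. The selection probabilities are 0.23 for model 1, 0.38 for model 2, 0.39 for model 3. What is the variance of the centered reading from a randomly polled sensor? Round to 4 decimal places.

50.0552

Per component, 1: μ=0.2, E[X²]=0.53; 2: μ=6.15, E[X²]=46.3233; 3: μ=9.4, E[X²]=176.72.
E[X] = 0.23·0.2 + 0.38·6.15 + 0.39·9.4 = 6.049.
E[X²] = 0.23·0.53 + 0.38·46.3233 + 0.39·176.72 = 86.6456.
Var(X) = E[X²] − (E[X])² = 86.6456 − 36.5904 = 50.0552.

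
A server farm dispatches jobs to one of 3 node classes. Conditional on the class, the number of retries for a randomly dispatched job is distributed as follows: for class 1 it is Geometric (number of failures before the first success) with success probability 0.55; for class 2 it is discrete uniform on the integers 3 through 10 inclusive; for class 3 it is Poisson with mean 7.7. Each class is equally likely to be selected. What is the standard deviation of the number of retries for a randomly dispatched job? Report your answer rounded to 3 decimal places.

3.718

Per component, 1: μ=0.818182, E[X²]=2.15702; 2: μ=6.5, E[X²]=47.5; 3: μ=7.7, E[X²]=66.99.
E[X] = 0.333333·0.818182 + 0.333333·6.5 + 0.333333·7.7 = 5.00606.
E[X²] = 0.333333·2.15702 + 0.333333·47.5 + 0.333333·66.99 = 38.8823.
Var(X) = E[X²] − (E[X])² = 38.8823 − 25.0606 = 13.8217.
SD(X) = √13.8217 = 3.71775.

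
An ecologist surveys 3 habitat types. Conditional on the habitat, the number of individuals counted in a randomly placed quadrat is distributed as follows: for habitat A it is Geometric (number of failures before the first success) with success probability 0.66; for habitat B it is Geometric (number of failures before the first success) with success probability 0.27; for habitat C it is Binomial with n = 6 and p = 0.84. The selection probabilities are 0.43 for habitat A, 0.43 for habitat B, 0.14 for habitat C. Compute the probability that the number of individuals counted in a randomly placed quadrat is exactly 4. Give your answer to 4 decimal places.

0.0635

Conditional on each habitat, P(X = 4): A: 0.00881982; B: 0.0766753; C: 0.191183.
By total probability, P(X = 4) = 0.43·0.00881982 + 0.43·0.0766753 + 0.14·0.191183 = 0.0635284.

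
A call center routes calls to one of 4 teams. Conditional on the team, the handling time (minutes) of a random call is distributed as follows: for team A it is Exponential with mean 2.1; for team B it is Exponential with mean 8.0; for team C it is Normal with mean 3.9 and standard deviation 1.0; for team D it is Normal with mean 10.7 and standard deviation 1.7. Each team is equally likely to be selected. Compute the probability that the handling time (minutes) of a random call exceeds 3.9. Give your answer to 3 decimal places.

0.568

Conditional on each team, P(X > 3.9): A: 0.156118; B: 0.61416; C: 0.5; D: 0.999968.
By total probability, P(X > 3.9) = 0.25·0.156118 + 0.25·0.61416 + 0.25·0.5 + 0.25·0.999968 = 0.567562.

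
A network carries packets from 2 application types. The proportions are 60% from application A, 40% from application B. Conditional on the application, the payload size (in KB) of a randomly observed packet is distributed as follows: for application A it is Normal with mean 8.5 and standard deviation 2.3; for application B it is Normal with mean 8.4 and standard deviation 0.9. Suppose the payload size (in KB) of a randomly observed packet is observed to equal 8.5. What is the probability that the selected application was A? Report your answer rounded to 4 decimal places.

Likelihoods f(8.5 | ·): A: 0.173453; B: 0.440541.
Posterior ∝ prior × likelihood. Numerator for A: 0.6·0.173453 = 0.104072.
Normalizing constant: 0.6·0.173453 + 0.4·0.440541 = 0.280288.
P(A | observation) = 0.104072 / 0.280288 = 0.371303.

0.3713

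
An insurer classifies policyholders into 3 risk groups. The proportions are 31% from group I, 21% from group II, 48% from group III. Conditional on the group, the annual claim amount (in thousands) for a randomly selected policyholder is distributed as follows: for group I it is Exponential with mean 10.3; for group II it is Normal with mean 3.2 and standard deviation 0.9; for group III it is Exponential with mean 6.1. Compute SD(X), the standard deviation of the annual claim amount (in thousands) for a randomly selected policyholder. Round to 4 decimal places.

Per component, I: μ=10.3, E[X²]=212.18; II: μ=3.2, E[X²]=11.05; III: μ=6.1, E[X²]=74.42.
E[X] = 0.31·10.3 + 0.21·3.2 + 0.48·6.1 = 6.793.
E[X²] = 0.31·212.18 + 0.21·11.05 + 0.48·74.42 = 103.818.
Var(X) = E[X²] − (E[X])² = 103.818 − 46.1448 = 57.6731.
SD(X) = √57.6731 = 7.59428.

7.5943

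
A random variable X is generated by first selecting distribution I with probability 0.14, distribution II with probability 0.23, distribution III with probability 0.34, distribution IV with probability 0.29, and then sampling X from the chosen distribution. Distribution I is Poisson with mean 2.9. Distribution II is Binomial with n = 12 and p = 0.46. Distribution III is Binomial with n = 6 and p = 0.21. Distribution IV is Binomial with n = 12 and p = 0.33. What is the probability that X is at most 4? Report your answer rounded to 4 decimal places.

0.7061

Conditional on each component, P(X ≤ 4): I: 0.831777; II: 0.280196; III: 0.997978; IV: 0.641034.
By total probability, P(X ≤ 4) = 0.14·0.831777 + 0.23·0.280196 + 0.34·0.997978 + 0.29·0.641034 = 0.706106.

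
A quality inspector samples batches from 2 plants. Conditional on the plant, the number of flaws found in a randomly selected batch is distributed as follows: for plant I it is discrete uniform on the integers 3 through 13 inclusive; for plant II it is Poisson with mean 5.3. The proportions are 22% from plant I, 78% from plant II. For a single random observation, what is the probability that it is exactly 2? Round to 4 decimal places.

0.0547

Conditional on each plant, P(X = 2): I: 0; II: 0.0701069.
By total probability, P(X = 2) = 0.22·0 + 0.78·0.0701069 = 0.0546834.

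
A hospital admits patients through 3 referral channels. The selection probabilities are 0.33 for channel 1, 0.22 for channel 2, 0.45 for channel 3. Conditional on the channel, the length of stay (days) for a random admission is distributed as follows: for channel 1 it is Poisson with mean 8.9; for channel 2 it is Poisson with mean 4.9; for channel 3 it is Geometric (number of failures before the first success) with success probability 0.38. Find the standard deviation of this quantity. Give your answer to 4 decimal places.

4.0014

Per component, 1: μ=8.9, E[X²]=88.11; 2: μ=4.9, E[X²]=28.91; 3: μ=1.63158, E[X²]=6.95568.
E[X] = 0.33·8.9 + 0.22·4.9 + 0.45·1.63158 = 4.74921.
E[X²] = 0.33·88.11 + 0.22·28.91 + 0.45·6.95568 = 38.5666.
Var(X) = E[X²] − (E[X])² = 38.5666 − 22.555 = 16.0116.
SD(X) = √16.0116 = 4.00144.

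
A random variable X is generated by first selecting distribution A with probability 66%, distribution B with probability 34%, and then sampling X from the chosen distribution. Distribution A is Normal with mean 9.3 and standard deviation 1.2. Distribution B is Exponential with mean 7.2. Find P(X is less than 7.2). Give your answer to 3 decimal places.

0.241

Conditional on each component, P(X < 7.2): A: 0.0400592; B: 0.632121.
By total probability, P(X < 7.2) = 0.66·0.0400592 + 0.34·0.632121 = 0.24136.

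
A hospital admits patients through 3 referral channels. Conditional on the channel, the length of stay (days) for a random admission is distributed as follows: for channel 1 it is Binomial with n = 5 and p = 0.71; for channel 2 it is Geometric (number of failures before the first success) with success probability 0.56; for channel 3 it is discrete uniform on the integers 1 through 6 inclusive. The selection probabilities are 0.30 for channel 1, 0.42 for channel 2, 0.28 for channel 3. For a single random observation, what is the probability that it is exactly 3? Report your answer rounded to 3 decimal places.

0.157

Conditional on each channel, P(X = 3): 1: 0.301003; 2: 0.047703; 3: 0.166667.
By total probability, P(X = 3) = 0.3·0.301003 + 0.42·0.047703 + 0.28·0.166667 = 0.157003.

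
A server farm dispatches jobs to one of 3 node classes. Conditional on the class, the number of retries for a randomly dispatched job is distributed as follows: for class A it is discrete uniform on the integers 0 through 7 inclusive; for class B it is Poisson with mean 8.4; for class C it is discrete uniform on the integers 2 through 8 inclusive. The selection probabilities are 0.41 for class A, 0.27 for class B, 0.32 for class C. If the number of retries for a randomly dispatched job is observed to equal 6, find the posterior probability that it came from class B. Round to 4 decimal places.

0.2340

Likelihoods P(X=6 | ·): A: 0.125; B: 0.109716; C: 0.142857.
Posterior ∝ prior × likelihood. Numerator for B: 0.27·0.109716 = 0.0296233.
Normalizing constant: 0.41·0.125 + 0.27·0.109716 + 0.32·0.142857 = 0.126588.
P(B | observation) = 0.0296233 / 0.126588 = 0.234014.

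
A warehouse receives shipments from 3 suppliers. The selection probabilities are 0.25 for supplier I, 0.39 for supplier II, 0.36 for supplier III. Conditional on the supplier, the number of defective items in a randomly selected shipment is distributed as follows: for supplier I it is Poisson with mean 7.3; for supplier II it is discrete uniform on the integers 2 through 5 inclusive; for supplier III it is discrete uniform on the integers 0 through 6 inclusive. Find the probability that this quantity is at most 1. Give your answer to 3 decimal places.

0.104

Conditional on each supplier, P(X ≤ 1): I: 0.00560697; II: 0; III: 0.285714.
By total probability, P(X ≤ 1) = 0.25·0.00560697 + 0.39·0 + 0.36·0.285714 = 0.104259.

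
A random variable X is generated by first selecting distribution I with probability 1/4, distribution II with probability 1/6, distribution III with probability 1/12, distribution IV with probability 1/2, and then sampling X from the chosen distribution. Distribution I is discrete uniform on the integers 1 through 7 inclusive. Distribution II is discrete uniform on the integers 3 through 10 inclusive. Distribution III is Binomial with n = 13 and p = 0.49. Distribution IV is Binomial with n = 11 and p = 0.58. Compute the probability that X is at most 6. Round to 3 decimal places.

0.603

Conditional on each component, P(X ≤ 6): I: 0.857143; II: 0.5; III: 0.529303; IV: 0.522255.
By total probability, P(X ≤ 6) = 0.25·0.857143 + 0.166667·0.5 + 0.0833333·0.529303 + 0.5·0.522255 = 0.602855.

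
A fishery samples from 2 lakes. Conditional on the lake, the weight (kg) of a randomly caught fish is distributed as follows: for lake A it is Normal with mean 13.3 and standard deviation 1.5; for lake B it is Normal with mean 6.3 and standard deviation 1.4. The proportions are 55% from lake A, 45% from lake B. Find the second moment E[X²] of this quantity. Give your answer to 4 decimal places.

117.2695

For each component E[X²] = Var + (mean)², giving A: 179.14; B: 41.65.
Overall E[X²] = 0.55·179.14 + 0.45·41.65 = 117.27.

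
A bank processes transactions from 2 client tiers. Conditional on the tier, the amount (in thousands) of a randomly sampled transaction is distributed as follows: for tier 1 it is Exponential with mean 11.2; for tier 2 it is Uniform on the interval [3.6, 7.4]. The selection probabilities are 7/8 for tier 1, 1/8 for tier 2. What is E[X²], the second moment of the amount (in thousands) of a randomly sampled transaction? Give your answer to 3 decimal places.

223.452

For each component E[X²] = Var + (mean)², giving 1: 250.88; 2: 31.4533.
Overall E[X²] = 0.875·250.88 + 0.125·31.4533 = 223.452.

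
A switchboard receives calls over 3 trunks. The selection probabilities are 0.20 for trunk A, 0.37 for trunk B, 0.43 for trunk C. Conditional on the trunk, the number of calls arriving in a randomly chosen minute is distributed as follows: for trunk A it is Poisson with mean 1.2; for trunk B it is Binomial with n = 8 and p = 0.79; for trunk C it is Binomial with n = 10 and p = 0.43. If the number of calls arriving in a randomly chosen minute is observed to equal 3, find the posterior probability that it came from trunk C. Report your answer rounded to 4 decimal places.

Likelihoods P(X=3 | ·): A: 0.0867439; B: 0.0112763; C: 0.186514.
Posterior ∝ prior × likelihood. Numerator for C: 0.43·0.186514 = 0.0802009.
Normalizing constant: 0.2·0.0867439 + 0.37·0.0112763 + 0.43·0.186514 = 0.101722.
P(C | observation) = 0.0802009 / 0.101722 = 0.788433.

0.7884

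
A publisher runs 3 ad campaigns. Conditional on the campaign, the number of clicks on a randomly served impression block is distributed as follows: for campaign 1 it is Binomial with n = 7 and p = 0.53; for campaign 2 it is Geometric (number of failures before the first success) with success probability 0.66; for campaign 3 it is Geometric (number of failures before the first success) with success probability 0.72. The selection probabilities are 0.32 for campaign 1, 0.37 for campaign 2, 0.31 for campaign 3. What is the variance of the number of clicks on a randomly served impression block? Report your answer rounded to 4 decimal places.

Per component, 1: μ=3.71, E[X²]=15.5078; 2: μ=0.515152, E[X²]=1.04591; 3: μ=0.388889, E[X²]=0.691358.
E[X] = 0.32·3.71 + 0.37·0.515152 + 0.31·0.388889 = 1.49836.
E[X²] = 0.32·15.5078 + 0.37·1.04591 + 0.31·0.691358 = 5.56381.
Var(X) = E[X²] − (E[X])² = 5.56381 − 2.24509 = 3.31872.

3.3187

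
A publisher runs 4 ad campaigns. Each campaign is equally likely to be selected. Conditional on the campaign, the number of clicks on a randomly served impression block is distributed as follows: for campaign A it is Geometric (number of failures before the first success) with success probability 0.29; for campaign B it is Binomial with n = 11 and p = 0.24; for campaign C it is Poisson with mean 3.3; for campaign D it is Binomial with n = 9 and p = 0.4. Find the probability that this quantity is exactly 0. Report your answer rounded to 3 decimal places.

0.096

Conditional on each campaign, P(X = 0): A: 0.29; B: 0.0488596; C: 0.0368832; D: 0.0100777.
By total probability, P(X = 0) = 0.25·0.29 + 0.25·0.0488596 + 0.25·0.0368832 + 0.25·0.0100777 = 0.0964551.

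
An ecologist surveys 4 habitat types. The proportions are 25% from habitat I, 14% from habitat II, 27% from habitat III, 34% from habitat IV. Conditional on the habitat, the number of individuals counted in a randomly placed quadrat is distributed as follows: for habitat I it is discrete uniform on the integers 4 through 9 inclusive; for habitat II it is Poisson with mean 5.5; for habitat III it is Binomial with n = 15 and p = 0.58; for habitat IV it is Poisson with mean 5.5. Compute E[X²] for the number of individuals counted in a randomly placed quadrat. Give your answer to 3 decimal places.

49.875

For each component E[X²] = Var + (mean)², giving I: 45.1667; II: 35.75; III: 79.344; IV: 35.75.
Overall E[X²] = 0.25·45.1667 + 0.14·35.75 + 0.27·79.344 + 0.34·35.75 = 49.8745.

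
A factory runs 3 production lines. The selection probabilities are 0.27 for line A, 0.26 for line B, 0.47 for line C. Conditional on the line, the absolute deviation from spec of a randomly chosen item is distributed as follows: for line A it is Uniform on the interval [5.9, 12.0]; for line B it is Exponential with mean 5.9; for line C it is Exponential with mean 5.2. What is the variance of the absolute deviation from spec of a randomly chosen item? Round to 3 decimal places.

Per component, A: μ=8.95, E[X²]=83.2033; B: μ=5.9, E[X²]=69.62; C: μ=5.2, E[X²]=54.08.
E[X] = 0.27·8.95 + 0.26·5.9 + 0.47·5.2 = 6.3945.
E[X²] = 0.27·83.2033 + 0.26·69.62 + 0.47·54.08 = 65.9837.
Var(X) = E[X²] − (E[X])² = 65.9837 − 40.8896 = 25.0941.

25.094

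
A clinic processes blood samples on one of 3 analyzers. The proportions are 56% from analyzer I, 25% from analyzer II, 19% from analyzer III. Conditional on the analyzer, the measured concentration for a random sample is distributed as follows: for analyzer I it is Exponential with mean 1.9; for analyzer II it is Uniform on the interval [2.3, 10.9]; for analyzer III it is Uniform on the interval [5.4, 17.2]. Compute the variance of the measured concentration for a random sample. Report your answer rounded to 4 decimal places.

19.3104

Per component, I: μ=1.9, E[X²]=7.22; II: μ=6.6, E[X²]=49.7233; III: μ=11.3, E[X²]=139.293.
E[X] = 0.56·1.9 + 0.25·6.6 + 0.19·11.3 = 4.861.
E[X²] = 0.56·7.22 + 0.25·49.7233 + 0.19·139.293 = 42.9398.
Var(X) = E[X²] − (E[X])² = 42.9398 − 23.6293 = 19.3104.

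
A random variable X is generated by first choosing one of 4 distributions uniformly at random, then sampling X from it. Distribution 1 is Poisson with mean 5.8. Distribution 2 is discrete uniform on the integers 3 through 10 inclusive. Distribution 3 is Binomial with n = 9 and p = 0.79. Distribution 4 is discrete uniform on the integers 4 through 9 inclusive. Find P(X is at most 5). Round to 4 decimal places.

0.3215

Conditional on each component, P(X ≤ 5): 1: 0.478315; 2: 0.375; 3: 0.09943; 4: 0.333333.
By total probability, P(X ≤ 5) = 0.25·0.478315 + 0.25·0.375 + 0.25·0.09943 + 0.25·0.333333 = 0.32152.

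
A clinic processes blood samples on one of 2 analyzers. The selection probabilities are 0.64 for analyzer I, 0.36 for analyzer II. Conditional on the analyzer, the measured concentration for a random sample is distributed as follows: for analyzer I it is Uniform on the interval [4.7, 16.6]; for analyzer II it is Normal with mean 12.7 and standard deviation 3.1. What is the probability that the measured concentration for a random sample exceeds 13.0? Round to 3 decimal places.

0.360

Conditional on each analyzer, P(X > 13.0): I: 0.302521; II: 0.461453.
By total probability, P(X > 13.0) = 0.64·0.302521 + 0.36·0.461453 = 0.359736.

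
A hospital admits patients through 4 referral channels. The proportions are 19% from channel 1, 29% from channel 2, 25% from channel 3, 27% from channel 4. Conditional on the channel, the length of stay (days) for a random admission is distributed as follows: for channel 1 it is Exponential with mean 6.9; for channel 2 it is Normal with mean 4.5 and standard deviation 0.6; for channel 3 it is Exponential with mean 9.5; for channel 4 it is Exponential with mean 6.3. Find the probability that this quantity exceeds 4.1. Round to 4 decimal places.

Conditional on each channel, P(X > 4.1): 1: 0.552002; 2: 0.747507; 3: 0.649483; 4: 0.521632.
By total probability, P(X > 4.1) = 0.19·0.552002 + 0.29·0.747507 + 0.25·0.649483 + 0.27·0.521632 = 0.624869.

0.6249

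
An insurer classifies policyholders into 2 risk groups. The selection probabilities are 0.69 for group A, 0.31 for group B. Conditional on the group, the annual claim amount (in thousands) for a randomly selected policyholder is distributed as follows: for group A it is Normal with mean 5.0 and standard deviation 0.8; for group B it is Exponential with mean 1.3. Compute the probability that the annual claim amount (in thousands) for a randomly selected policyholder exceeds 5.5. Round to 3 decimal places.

0.188

Conditional on each group, P(X > 5.5): A: 0.265986; B: 0.0145412.
By total probability, P(X > 5.5) = 0.69·0.265986 + 0.31·0.0145412 = 0.188038.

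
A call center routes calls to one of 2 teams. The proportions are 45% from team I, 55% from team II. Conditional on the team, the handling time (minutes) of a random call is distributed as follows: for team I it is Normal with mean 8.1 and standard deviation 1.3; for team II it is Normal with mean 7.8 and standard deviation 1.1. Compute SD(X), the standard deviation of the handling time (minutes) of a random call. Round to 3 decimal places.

1.203

Per component, I: μ=8.1, E[X²]=67.3; II: μ=7.8, E[X²]=62.05.
E[X] = 0.45·8.1 + 0.55·7.8 = 7.935.
E[X²] = 0.45·67.3 + 0.55·62.05 = 64.4125.
Var(X) = E[X²] − (E[X])² = 64.4125 − 62.9642 = 1.44827.
SD(X) = √1.44827 = 1.20344.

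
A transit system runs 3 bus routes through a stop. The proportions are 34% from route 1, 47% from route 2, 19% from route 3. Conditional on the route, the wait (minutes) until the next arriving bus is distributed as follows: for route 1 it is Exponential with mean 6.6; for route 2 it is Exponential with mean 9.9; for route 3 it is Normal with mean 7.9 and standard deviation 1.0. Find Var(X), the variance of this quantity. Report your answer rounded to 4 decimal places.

Per component, 1: μ=6.6, E[X²]=87.12; 2: μ=9.9, E[X²]=196.02; 3: μ=7.9, E[X²]=63.41.
E[X] = 0.34·6.6 + 0.47·9.9 + 0.19·7.9 = 8.398.
E[X²] = 0.34·87.12 + 0.47·196.02 + 0.19·63.41 = 133.798.
Var(X) = E[X²] − (E[X])² = 133.798 − 70.5264 = 63.2717.

63.2717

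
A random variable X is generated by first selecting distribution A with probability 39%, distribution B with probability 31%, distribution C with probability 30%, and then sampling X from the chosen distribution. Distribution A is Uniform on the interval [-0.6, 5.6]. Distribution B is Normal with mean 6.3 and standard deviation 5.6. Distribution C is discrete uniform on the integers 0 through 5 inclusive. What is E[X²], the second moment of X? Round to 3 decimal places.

28.462

For each component E[X²] = Var + (mean)², giving A: 9.45333; B: 71.05; C: 9.16667.
Overall E[X²] = 0.39·9.45333 + 0.31·71.05 + 0.3·9.16667 = 28.4623.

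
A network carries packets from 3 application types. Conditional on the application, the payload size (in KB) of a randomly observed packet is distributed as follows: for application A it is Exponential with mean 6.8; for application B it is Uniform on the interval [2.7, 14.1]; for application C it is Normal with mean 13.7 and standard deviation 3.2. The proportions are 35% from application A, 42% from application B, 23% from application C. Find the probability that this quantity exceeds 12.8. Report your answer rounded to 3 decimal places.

Conditional on each application, P(X > 12.8): A: 0.152231; B: 0.114035; C: 0.610741.
By total probability, P(X > 12.8) = 0.35·0.152231 + 0.42·0.114035 + 0.23·0.610741 = 0.241646.

0.242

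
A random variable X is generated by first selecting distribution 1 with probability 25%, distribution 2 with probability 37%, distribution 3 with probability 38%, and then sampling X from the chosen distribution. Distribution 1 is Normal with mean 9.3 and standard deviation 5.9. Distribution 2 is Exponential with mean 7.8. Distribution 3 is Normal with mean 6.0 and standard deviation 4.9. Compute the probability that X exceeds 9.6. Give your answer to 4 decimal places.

0.3159

Conditional on each component, P(X > 9.6): 1: 0.479724; 2: 0.292068; 3: 0.231263.
By total probability, P(X > 9.6) = 0.25·0.479724 + 0.37·0.292068 + 0.38·0.231263 = 0.315876.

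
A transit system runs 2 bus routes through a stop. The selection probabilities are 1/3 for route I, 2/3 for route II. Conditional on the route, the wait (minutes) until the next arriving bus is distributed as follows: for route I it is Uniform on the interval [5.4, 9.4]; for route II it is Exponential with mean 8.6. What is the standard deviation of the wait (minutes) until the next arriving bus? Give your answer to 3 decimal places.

7.076

Per component, I: μ=7.4, E[X²]=56.0933; II: μ=8.6, E[X²]=147.92.
E[X] = 0.333333·7.4 + 0.666667·8.6 = 8.2.
E[X²] = 0.333333·56.0933 + 0.666667·147.92 = 117.311.
Var(X) = E[X²] − (E[X])² = 117.311 − 67.24 = 50.0711.
SD(X) = √50.0711 = 7.07609.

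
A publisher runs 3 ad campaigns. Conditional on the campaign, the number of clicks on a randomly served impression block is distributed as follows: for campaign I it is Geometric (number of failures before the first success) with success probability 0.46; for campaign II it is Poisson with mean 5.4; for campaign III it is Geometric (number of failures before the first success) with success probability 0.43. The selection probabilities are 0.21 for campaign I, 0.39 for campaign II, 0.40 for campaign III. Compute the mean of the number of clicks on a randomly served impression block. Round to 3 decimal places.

2.883

Component means — I: 1.17391; II: 5.4; III: 1.32558.
E[X] = 0.21·1.17391 + 0.39·5.4 + 0.4·1.32558 = 2.88275.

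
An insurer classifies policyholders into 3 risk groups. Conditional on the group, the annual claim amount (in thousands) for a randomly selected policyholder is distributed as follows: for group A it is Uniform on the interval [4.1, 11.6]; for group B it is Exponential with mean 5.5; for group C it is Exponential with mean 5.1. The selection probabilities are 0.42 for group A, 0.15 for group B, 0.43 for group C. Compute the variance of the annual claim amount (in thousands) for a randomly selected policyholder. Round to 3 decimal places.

19.415

Per component, A: μ=7.85, E[X²]=66.31; B: μ=5.5, E[X²]=60.5; C: μ=5.1, E[X²]=52.02.
E[X] = 0.42·7.85 + 0.15·5.5 + 0.43·5.1 = 6.315.
E[X²] = 0.42·66.31 + 0.15·60.5 + 0.43·52.02 = 59.2938.
Var(X) = E[X²] − (E[X])² = 59.2938 − 39.8792 = 19.4146.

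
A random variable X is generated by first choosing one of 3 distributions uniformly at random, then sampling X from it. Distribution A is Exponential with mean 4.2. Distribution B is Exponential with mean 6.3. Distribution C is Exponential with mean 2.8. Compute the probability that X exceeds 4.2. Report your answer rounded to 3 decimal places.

0.368

Conditional on each component, P(X > 4.2): A: 0.367879; B: 0.513417; C: 0.22313.
By total probability, P(X > 4.2) = 0.333333·0.367879 + 0.333333·0.513417 + 0.333333·0.22313 = 0.368142.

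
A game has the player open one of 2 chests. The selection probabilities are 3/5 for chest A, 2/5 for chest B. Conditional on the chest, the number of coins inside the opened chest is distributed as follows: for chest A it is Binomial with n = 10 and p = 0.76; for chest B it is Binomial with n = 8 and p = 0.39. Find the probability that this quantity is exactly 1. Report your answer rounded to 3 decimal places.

0.039

Conditional on each chest, P(X = 1): A: 2.00777e-05; B: 0.0980536.
By total probability, P(X = 1) = 0.6·2.00777e-05 + 0.4·0.0980536 = 0.0392335.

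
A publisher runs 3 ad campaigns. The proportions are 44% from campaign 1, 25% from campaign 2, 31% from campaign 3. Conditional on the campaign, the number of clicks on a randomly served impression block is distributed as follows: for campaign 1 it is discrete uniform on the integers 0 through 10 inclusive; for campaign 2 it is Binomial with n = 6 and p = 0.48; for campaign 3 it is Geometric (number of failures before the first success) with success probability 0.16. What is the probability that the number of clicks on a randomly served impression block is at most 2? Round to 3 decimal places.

0.342

Conditional on each campaign, P(X ≤ 2): 1: 0.272727; 2: 0.381959; 3: 0.407296.
By total probability, P(X ≤ 2) = 0.44·0.272727 + 0.25·0.381959 + 0.31·0.407296 = 0.341751.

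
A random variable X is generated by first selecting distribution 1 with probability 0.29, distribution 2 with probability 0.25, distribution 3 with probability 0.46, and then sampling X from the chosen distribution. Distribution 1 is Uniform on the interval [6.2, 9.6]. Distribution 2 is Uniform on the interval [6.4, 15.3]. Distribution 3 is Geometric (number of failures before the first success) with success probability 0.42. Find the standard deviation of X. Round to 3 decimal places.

Per component, 1: μ=7.9, E[X²]=63.3733; 2: μ=10.85, E[X²]=124.323; 3: μ=1.38095, E[X²]=5.19501.
E[X] = 0.29·7.9 + 0.25·10.85 + 0.46·1.38095 = 5.63874.
E[X²] = 0.29·63.3733 + 0.25·124.323 + 0.46·5.19501 = 51.8488.
Var(X) = E[X²] − (E[X])² = 51.8488 − 31.7954 = 20.0534.
SD(X) = √20.0534 = 4.47811.

4.478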